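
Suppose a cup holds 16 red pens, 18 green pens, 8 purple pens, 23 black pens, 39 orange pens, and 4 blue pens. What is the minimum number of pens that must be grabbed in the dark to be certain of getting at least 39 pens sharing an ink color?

108

In the worst case we take at most 38 of each ink color, but all 16 red, all 18 green, all 8 purple, all 23 black, and all 4 blue (fewer than 38), giving 16 + 18 + 8 + 23 + 38 + 4 = 107.
One more pen then forces some ink color to 39, so 107 + 1 = 108.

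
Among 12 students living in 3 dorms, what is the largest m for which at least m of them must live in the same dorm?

If each of the 3 dorms held at most 3, the total would be at most 3 × 3 = 9 < 12, a contradiction.
So at least one holds ⌈12/3⌉ = 4.

4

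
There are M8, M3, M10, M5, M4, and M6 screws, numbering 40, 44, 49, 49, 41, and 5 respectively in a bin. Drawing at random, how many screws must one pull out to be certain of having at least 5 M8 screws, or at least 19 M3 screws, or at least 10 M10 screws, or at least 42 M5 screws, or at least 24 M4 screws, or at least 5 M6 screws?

100

The worst case stops just short of every target: 4 M8, 18 M3, 9 M10, 41 M5, 23 M4, 4 M6 — 4 + 18 + 9 + 41 + 23 + 4 = 99 screws.
One more screw must push some size to its target, so 99 + 1 = 100.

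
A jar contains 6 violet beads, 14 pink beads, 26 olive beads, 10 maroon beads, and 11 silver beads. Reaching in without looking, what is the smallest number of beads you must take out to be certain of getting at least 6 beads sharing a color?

The worst case takes 5 beads of each color without reaching 6 of any: 5 × 5 = 25.
The next bead must bring some color to 6, so 25 + 1 = 26.

26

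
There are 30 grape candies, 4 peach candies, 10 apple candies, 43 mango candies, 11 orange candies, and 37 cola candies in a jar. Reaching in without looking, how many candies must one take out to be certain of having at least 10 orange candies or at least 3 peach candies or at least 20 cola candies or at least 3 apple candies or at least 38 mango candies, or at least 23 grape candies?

92

Each of the 6 flavors has its own threshold; avoid all of them simultaneously.
The worst case stops just short of every target: 22 grape, 2 peach, 2 apple, 37 mango, 9 orange, 19 cola — 22 + 2 + 2 + 37 + 9 + 19 = 91 candies.
One more candy must push some flavor to its target, so 91 + 1 = 92.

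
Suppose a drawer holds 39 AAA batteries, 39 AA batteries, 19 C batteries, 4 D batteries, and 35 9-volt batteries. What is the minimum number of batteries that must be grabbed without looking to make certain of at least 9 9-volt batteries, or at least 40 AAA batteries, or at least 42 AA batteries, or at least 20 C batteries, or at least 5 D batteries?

The worst case stops just short of every target: 39 AAA, all 39 AA, 19 C, 4 D, 8 9-volt — 39 + 39 + 19 + 4 + 8 = 109 batteries.
One more battery must push some type to its target, so 109 + 1 = 110.

110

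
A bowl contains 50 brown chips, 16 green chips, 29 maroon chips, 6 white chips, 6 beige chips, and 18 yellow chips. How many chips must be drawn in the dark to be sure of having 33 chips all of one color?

108

Treat the 6 colors as pigeonholes.
In the worst case we take at most 32 of each color, but all 16 green, all 29 maroon, all 6 white, all 6 beige, and all 18 yellow (fewer than 32), giving 32 + 16 + 29 + 6 + 6 + 18 = 107.
One more chip then forces some color to 33, so 107 + 1 = 108.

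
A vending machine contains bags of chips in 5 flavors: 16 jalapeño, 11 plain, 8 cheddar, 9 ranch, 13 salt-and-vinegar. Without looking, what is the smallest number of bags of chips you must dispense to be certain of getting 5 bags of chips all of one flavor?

21

The worst case takes 4 bags of chips of each flavor without reaching 5 of any: 5 × 4 = 20.
The next bag of chips must bring some flavor to 5, so 20 + 1 = 21.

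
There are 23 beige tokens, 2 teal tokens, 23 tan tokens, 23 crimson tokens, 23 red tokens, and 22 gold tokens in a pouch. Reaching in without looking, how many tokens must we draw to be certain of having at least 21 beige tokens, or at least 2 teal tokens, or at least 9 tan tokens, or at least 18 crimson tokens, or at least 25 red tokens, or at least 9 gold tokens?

78

The worst case stops just short of every target: 20 beige, 1 teal, 8 tan, 17 crimson, all 23 red, 8 gold — 20 + 1 + 8 + 17 + 23 + 8 = 77 tokens.
One more token must push some color to its target, so 77 + 1 = 78.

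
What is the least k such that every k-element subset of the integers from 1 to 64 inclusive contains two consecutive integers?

Partition {1, …, 64} into 32 pairs: {1,2}, {3,4}, …, {63,64}.
Choosing 32 integers — say the 32 even numbers 2, 4, …, 64 — takes one from each pair and avoids the property.
Choosing 33 forces two into the same pair by pigeonhole, and those are consecutive. So 33.

33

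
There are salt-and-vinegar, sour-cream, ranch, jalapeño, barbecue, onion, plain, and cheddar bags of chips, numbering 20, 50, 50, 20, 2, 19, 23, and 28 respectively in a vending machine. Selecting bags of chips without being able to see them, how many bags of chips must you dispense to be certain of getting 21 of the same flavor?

Treat the 8 flavors as pigeonholes.
In the worst case we take at most 20 of each flavor, but all 2 barbecue and all 19 onion (fewer than 20), giving 20 + 20 + 20 + 20 + 2 + 19 + 20 + 20 = 141.
One more bag of chips then forces some flavor to 21, so 141 + 1 = 142.

142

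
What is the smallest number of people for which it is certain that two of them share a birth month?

There are 12 months of the year acting as pigeonholes.
With 12 people we could place one in each, avoiding any repeat.
One more forces some class to hold 2, so 12 + 1 = 13.

13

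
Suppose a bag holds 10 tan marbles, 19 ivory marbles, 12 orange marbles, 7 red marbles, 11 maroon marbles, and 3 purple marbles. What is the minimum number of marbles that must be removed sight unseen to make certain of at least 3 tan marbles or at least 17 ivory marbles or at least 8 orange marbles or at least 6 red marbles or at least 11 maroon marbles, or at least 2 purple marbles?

Each of the 6 colors has its own threshold; avoid all of them simultaneously.
The worst case stops just short of every target: 2 tan, 16 ivory, 7 orange, 5 red, 10 maroon, 1 purple — 2 + 16 + 7 + 5 + 10 + 1 = 41 marbles.
One more marble must push some color to its target, so 41 + 1 = 42.

42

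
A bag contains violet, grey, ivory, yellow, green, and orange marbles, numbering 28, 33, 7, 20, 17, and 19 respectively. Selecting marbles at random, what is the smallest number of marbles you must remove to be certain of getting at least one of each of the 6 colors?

The hardest color to obtain is ivory: we could draw every other marble first — 124 − 7 = 117 marbles — without a single ivory one.
The next draw must be ivory, so 117 + 1 = 118.

118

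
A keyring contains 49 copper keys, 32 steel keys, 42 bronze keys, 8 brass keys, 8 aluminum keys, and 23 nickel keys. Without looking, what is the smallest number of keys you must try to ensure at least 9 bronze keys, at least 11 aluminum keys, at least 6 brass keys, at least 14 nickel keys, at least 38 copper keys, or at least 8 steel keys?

The worst case stops just short of every target: 37 copper, 7 steel, 8 bronze, 5 brass, all 8 aluminum, 13 nickel — 37 + 7 + 8 + 5 + 8 + 13 = 78 keys.
One more key must push some type to its target, so 78 + 1 = 79.

79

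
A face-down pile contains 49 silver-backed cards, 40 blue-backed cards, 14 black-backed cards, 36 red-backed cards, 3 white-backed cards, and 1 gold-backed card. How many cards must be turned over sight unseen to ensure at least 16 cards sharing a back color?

64

Treat the 6 back colors as pigeonholes.
In the worst case we take at most 15 of each back color, but all 14 black-backed, all 3 white-backed, and all 1 gold-backed (fewer than 15), giving 15 + 15 + 14 + 15 + 3 + 1 = 63.
One more card then forces some back color to 16, so 63 + 1 = 64.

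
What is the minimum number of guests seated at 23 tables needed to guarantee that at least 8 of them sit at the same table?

162

There are 23 tables acting as pigeonholes.
With 23 × 7 = 161 guests we could place exactly 7 in each, with no class reaching 8.
One more forces some class to hold 8, so 161 + 1 = 162.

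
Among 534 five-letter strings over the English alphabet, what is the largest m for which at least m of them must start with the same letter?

If each of the 26 possible first letters held at most 20, the total would be at most 26 × 20 = 520 < 534, a contradiction.
So at least one holds ⌈534/26⌉ = 21.

21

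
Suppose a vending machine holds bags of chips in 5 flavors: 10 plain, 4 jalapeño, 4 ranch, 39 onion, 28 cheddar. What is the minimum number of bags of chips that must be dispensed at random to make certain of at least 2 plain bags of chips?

The worst case draws every non-plain bag of chips first: 4 + 4 + 39 + 28 = 75.
The next 2 draws are then forced to be plain, giving 75 + 2 = 77.

77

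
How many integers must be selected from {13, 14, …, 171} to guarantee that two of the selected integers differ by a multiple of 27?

28

Group the integers by remainder mod 27; there are 27 residue classes, each nonempty in this range.
Choosing one from each class (27 integers) avoids any shared remainder.
One more choice must repeat a class, so two differ by a multiple of 27. Hence 27 + 1 = 28.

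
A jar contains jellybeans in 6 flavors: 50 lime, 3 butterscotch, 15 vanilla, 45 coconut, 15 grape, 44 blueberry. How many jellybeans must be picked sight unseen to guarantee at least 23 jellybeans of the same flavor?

100

In the worst case we take at most 22 of each flavor, but all 3 butterscotch, all 15 vanilla, and all 15 grape (fewer than 22), giving 22 + 3 + 15 + 22 + 15 + 22 = 99.
One more jellybean then forces some flavor to 23, so 99 + 1 = 100.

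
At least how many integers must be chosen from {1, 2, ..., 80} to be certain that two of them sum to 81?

Partition {1, …, 80} into 40 pairs: {1,80}, {2,79}, …, {40,41}.
Choosing 40 integers — say the integers 1 through 40 — takes one from each pair and avoids the property.
Choosing 41 forces two into the same pair by pigeonhole, and those sum to 81. So 41.

41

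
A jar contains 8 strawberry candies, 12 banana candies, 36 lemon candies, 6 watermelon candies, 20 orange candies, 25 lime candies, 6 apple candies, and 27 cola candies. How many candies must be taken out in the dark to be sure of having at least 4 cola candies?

To avoid cola candies as long as possible, exhaust the other 7 flavors first.
The worst case draws every non-cola candy first: 8 + 12 + 36 + 6 + 20 + 25 + 6 = 113.
The next 4 draws are then forced to be cola, giving 113 + 4 = 117.

117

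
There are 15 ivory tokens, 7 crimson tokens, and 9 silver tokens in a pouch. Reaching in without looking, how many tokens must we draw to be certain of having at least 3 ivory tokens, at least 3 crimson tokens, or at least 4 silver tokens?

8

The worst case stops just short of every target: 2 ivory, 2 crimson, 3 silver — 2 + 2 + 3 = 7 tokens.
One more token must push some color to its target, so 7 + 1 = 8.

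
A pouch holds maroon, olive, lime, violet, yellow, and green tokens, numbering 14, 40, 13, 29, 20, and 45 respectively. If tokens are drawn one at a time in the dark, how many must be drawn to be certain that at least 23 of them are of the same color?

In the worst case we take at most 22 of each color, but all 14 maroon, all 13 lime, and all 20 yellow (fewer than 22), giving 14 + 22 + 13 + 22 + 20 + 22 = 113.
One more token then forces some color to 23, so 113 + 1 = 114.

114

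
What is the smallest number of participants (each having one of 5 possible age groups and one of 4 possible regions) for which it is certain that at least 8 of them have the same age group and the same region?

There are 5 × 4 = 20 (age group, region) combinations acting as pigeonholes.
With 20 × 7 = 140 participants we could place exactly 7 in each, with no (age group, region) pair reaching 8.
One more forces some (age group, region) pair to hold 8, so 140 + 1 = 141.

141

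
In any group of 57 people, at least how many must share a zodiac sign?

5

The 57 people fall into 12 zodiac signs.
If each of the 12 zodiac signs held at most 4, the total would be at most 12 × 4 = 48 < 57, a contradiction.
So at least one holds ⌈57/12⌉ = 5.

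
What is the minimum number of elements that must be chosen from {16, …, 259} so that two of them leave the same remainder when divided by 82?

83

Group the integers by remainder mod 82; there are 82 residue classes, each nonempty in this range.
Choosing one from each class (82 integers) avoids any shared remainder.
One more choice must repeat a class, so two differ by a multiple of 82. Hence 82 + 1 = 83.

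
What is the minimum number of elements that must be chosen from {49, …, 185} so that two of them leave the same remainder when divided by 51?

52

Group the integers by remainder mod 51; there are 51 residue classes, each nonempty in this range.
Choosing one from each class (51 integers) avoids any shared remainder.
One more choice must repeat a class, so two differ by a multiple of 51. Hence 51 + 1 = 52.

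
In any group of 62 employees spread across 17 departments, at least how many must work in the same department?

If each of the 17 departments held at most 3, the total would be at most 17 × 3 = 51 < 62, a contradiction.
So at least one holds ⌈62/17⌉ = 4.

4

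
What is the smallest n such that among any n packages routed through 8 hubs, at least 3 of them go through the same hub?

There are 8 hubs acting as pigeonholes.
With 8 × 2 = 16 packages we could place exactly 2 in each, with no class reaching 3.
One more forces some class to hold 3, so 16 + 1 = 17.

17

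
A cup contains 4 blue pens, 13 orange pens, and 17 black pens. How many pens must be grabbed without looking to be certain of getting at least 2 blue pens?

The worst case draws every non-blue pen first: 13 + 17 = 30.
The next 2 draws are then forced to be blue, giving 30 + 2 = 32.

32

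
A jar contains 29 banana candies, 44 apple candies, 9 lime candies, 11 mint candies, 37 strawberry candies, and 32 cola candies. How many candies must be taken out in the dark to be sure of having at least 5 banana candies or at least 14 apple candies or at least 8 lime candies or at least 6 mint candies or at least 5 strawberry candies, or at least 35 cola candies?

66

The worst case stops just short of every target: 4 banana, 13 apple, 7 lime, 5 mint, 4 strawberry, all 32 cola — 4 + 13 + 7 + 5 + 4 + 32 = 65 candies.
One more candy must push some flavor to its target, so 65 + 1 = 66.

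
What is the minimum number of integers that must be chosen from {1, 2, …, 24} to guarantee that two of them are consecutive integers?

Partition {1, …, 24} into 12 pairs: {1,2}, {3,4}, …, {23,24}.
Choosing 12 integers — say the 12 even numbers 2, 4, …, 24 — takes one from each pair and avoids the property.
Choosing 13 forces two into the same pair by pigeonhole, and those are consecutive. So 13.

13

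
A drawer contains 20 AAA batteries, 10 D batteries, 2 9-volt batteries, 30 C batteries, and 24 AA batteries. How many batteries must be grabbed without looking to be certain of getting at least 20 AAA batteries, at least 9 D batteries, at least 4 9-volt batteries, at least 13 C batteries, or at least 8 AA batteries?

49

The worst case stops just short of every target: 19 AAA, 8 D, all 2 9-volt, 12 C, 7 AA — 19 + 8 + 2 + 12 + 7 = 48 batteries.
One more battery must push some type to its target, so 48 + 1 = 49.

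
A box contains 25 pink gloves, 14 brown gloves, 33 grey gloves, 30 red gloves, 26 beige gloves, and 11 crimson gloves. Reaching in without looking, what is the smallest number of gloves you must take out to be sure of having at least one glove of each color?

129

The hardest color to obtain is crimson: we could draw every other glove first — 139 − 11 = 128 gloves — without a single crimson one.
The next draw must be crimson, so 128 + 1 = 129.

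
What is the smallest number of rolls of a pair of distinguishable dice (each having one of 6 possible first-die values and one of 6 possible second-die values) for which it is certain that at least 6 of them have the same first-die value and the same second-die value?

There are 6 × 6 = 36 (first-die value, second-die value) combinations acting as pigeonholes.
With 36 × 5 = 180 rolls of a pair of distinguishable dice we could place exactly 5 in each, with no (first-die value, second-die value) pair reaching 6.
One more forces some (first-die value, second-die value) pair to hold 6, so 180 + 1 = 181.

181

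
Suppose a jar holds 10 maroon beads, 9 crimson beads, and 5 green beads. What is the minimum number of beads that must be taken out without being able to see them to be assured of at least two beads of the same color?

The worst case takes 1 bead of each color without reaching 2 of any: 3 × 1 = 3.
The next bead must bring some color to 2, so 3 + 1 = 4.

4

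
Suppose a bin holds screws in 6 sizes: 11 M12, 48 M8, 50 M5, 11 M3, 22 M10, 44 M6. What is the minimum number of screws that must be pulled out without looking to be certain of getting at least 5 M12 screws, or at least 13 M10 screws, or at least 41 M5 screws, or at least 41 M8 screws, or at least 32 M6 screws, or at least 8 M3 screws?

The worst case stops just short of every target: 4 M12, 40 M8, 40 M5, 7 M3, 12 M10, 31 M6 — 4 + 40 + 40 + 7 + 12 + 31 = 134 screws.
One more screw must push some size to its target, so 134 + 1 = 135.

135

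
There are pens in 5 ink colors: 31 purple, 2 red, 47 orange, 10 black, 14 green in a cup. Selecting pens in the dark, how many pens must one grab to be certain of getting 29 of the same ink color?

In the worst case we take at most 28 of each ink color, but all 2 red, all 10 black, and all 14 green (fewer than 28), giving 28 + 2 + 28 + 10 + 14 = 82.
One more pen then forces some ink color to 29, so 82 + 1 = 83.

83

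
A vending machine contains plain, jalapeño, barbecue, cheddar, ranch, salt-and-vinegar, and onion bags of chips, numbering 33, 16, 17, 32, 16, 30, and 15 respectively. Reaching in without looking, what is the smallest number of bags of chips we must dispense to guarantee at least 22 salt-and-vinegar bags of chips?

To avoid salt-and-vinegar bags of chips as long as possible, exhaust the other 6 flavors first.
The worst case draws every non-salt-and-vinegar bag of chips first: 33 + 16 + 17 + 32 + 16 + 15 = 129.
The next 22 draws are then forced to be salt-and-vinegar, giving 129 + 22 = 151.

151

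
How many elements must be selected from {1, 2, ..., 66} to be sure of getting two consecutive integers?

Partition {1, …, 66} into 33 pairs: {1,2}, {3,4}, …, {65,66}.
Choosing 33 integers — say the 33 even numbers 2, 4, …, 66 — takes one from each pair and avoids the property.
Choosing 34 forces two into the same pair by pigeonhole, and those are consecutive. So 34.

34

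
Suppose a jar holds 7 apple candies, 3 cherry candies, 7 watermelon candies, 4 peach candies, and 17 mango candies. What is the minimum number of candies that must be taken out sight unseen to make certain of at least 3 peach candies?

The worst case draws every non-peach candy first: 7 + 3 + 7 + 17 = 34.
The next 3 draws are then forced to be peach, giving 34 + 3 = 37.

37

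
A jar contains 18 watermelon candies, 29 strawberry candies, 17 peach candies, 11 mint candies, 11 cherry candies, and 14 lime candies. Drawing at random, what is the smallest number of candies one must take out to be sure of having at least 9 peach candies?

The worst case draws every non-peach candy first: 18 + 29 + 11 + 11 + 14 = 83.
The next 9 draws are then forced to be peach, giving 83 + 9 = 92.

92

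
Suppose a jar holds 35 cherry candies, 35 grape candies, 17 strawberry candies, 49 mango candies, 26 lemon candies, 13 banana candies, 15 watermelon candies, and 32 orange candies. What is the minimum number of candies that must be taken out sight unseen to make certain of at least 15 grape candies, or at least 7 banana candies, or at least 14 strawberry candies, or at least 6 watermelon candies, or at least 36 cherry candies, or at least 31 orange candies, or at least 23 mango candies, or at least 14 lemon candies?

139

Each of the 8 flavors has its own threshold; avoid all of them simultaneously.
The worst case stops just short of every target: 35 cherry, 14 grape, 13 strawberry, 22 mango, 13 lemon, 6 banana, 5 watermelon, 30 orange — 35 + 14 + 13 + 22 + 13 + 6 + 5 + 30 = 138 candies.
One more candy must push some flavor to its target, so 138 + 1 = 139.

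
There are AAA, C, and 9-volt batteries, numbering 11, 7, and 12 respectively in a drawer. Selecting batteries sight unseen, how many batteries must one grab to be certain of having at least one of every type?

24

The hardest type to obtain is C: we could draw every other battery first — 30 − 7 = 23 batteries — without a single C one.
The next draw must be C, so 23 + 1 = 24.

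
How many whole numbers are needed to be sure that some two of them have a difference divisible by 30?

Two integers differ by a multiple of 30 exactly when they share a remainder mod 30.
There are 30 residue classes mod 30, so 30 integers can all lie in distinct classes.
One more integer must repeat a residue, giving a difference divisible by 30. So n = 30 + 1 = 31.

31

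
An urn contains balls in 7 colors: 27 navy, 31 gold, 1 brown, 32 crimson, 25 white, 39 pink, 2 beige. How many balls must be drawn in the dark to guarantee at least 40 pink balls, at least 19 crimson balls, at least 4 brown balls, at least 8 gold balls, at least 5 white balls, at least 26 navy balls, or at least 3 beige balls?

The worst case stops just short of every target: 25 navy, 7 gold, all 1 brown, 18 crimson, 4 white, 39 pink, 2 beige — 25 + 7 + 1 + 18 + 4 + 39 + 2 = 96 balls.
One more ball must push some color to its target, so 96 + 1 = 97.

97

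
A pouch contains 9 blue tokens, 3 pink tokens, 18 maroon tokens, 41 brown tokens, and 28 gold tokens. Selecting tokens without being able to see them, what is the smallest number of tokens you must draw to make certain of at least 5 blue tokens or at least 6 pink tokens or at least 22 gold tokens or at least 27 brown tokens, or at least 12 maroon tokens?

Each of the 5 colors has its own threshold; avoid all of them simultaneously.
The worst case stops just short of every target: 4 blue, all 3 pink, 11 maroon, 26 brown, 21 gold — 4 + 3 + 11 + 26 + 21 = 65 tokens.
One more token must push some color to its target, so 65 + 1 = 66.

66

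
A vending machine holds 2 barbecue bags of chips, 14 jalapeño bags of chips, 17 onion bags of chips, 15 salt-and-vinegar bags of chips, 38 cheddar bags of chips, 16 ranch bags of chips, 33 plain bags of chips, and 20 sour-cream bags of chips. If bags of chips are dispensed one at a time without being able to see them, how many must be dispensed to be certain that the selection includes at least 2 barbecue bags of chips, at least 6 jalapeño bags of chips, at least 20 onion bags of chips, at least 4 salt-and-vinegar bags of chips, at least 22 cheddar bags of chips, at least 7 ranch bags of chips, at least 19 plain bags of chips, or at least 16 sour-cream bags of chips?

87

The worst case stops just short of every target: 1 barbecue, 5 jalapeño, all 17 onion, 3 salt-and-vinegar, 21 cheddar, 6 ranch, 18 plain, 15 sour-cream — 1 + 5 + 17 + 3 + 21 + 6 + 18 + 15 = 86 bags of chips.
One more bag of chips must push some flavor to its target, so 86 + 1 = 87.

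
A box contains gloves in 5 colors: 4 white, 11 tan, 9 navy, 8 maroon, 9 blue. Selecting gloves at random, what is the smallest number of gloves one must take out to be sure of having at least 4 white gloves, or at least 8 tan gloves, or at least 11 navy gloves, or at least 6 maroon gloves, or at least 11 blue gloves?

The worst case stops just short of every target: 3 white, 7 tan, all 9 navy, 5 maroon, all 9 blue — 3 + 7 + 9 + 5 + 9 = 33 gloves.
One more glove must push some color to its target, so 33 + 1 = 34.

34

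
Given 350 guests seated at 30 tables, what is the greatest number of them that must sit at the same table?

The 350 guests fall into 30 tables.
If each of the 30 tables held at most 11, the total would be at most 30 × 11 = 330 < 350, a contradiction.
So at least one holds ⌈350/30⌉ = 12.

12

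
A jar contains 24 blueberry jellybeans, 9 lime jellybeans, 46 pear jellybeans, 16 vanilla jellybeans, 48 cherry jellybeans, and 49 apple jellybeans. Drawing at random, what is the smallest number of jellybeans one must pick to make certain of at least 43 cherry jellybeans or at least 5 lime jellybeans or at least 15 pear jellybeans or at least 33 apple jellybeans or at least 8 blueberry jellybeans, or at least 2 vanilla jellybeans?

101

The worst case stops just short of every target: 7 blueberry, 4 lime, 14 pear, 1 vanilla, 42 cherry, 32 apple — 7 + 4 + 14 + 1 + 42 + 32 = 100 jellybeans.
One more jellybean must push some flavor to its target, so 100 + 1 = 101.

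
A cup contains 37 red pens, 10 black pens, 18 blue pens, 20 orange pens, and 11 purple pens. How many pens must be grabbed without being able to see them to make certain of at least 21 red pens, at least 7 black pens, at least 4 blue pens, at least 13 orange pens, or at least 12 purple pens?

53

The worst case stops just short of every target: 20 red, 6 black, 3 blue, 12 orange, 11 purple — 20 + 6 + 3 + 12 + 11 = 52 pens.
One more pen must push some ink color to its target, so 52 + 1 = 53.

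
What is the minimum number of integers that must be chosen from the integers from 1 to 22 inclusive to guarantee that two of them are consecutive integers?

Partition {1, …, 22} into 11 pairs: {1,2}, {3,4}, …, {21,22}.
Choosing 11 integers — say the 11 even numbers 2, 4, …, 22 — takes one from each pair and avoids the property.
Choosing 12 forces two into the same pair by pigeonhole, and those are consecutive. So 12.

12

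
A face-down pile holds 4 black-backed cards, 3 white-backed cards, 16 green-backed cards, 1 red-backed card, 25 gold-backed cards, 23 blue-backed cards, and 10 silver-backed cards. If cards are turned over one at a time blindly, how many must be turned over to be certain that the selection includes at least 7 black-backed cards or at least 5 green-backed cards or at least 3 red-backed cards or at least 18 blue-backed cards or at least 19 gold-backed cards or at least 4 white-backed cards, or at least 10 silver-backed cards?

57

The worst case stops just short of every target: all 4 black-backed, 3 white-backed, 4 green-backed, all 1 red-backed, 18 gold-backed, 17 blue-backed, 9 silver-backed — 4 + 3 + 4 + 1 + 18 + 17 + 9 = 56 cards.
One more card must push some back color to its target, so 56 + 1 = 57.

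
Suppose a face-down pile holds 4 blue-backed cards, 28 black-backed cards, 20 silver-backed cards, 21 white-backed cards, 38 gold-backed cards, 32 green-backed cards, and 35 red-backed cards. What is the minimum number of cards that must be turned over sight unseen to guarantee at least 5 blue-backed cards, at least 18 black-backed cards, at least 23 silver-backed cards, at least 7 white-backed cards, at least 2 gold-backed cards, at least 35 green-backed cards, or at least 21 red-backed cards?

101

The worst case stops just short of every target: 4 blue-backed, 17 black-backed, all 20 silver-backed, 6 white-backed, 1 gold-backed, all 32 green-backed, 20 red-backed — 4 + 17 + 20 + 6 + 1 + 32 + 20 = 100 cards.
One more card must push some back color to its target, so 100 + 1 = 101.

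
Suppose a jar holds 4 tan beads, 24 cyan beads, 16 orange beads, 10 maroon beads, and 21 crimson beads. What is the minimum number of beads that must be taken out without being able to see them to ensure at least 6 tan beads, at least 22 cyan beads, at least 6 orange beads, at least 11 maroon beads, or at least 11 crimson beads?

51

The worst case stops just short of every target: all 4 tan, 21 cyan, 5 orange, 10 maroon, 10 crimson — 4 + 21 + 5 + 10 + 10 = 50 beads.
One more bead must push some color to its target, so 50 + 1 = 51.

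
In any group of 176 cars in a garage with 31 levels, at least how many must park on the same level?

The 176 cars fall into 31 levels.
If each of the 31 levels held at most 5, the total would be at most 31 × 5 = 155 < 176, a contradiction.
So at least one holds ⌈176/31⌉ = 6.

6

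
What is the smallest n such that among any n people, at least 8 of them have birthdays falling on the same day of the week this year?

50

There are 7 days of the week acting as pigeonholes.
With 7 × 7 = 49 people we could place exactly 7 in each, with no class reaching 8.
One more forces some class to hold 8, so 49 + 1 = 50.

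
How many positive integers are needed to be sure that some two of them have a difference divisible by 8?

Use the pigeonhole principle on residue classes: two integers differ by a multiple of 8 exactly when they share a remainder mod 8.
There are 8 residue classes mod 8, so 8 integers can all lie in distinct classes.
One more integer must repeat a residue, giving a difference divisible by 8. So n = 8 + 1 = 9.

9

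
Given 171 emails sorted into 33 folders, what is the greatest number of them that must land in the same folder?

6

The 171 emails fall into 33 folders.
If each of the 33 folders held at most 5, the total would be at most 33 × 5 = 165 < 171, a contradiction.
So at least one holds ⌈171/33⌉ = 6.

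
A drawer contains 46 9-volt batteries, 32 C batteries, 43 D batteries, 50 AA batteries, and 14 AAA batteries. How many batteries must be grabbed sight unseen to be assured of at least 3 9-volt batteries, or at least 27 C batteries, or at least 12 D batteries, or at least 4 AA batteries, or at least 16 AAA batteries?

The worst case stops just short of every target: 2 9-volt, 26 C, 11 D, 3 AA, all 14 AAA — 2 + 26 + 11 + 3 + 14 = 56 batteries.
One more battery must push some type to its target, so 56 + 1 = 57.

57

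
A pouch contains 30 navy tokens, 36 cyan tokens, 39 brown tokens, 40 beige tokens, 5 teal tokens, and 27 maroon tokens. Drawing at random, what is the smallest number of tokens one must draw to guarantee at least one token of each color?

173

The hardest color to obtain is teal: we could draw every other token first — 177 − 5 = 172 tokens — without a single teal one.
The next draw must be teal, so 172 + 1 = 173.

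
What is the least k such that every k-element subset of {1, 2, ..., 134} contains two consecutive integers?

Partition {1, …, 134} into 67 pairs: {1,2}, {3,4}, …, {133,134}.
Choosing 67 integers — say the 67 even numbers 2, 4, …, 134 — takes one from each pair and avoids the property.
Choosing 68 forces two into the same pair by pigeonhole, and those are consecutive. So 68.

68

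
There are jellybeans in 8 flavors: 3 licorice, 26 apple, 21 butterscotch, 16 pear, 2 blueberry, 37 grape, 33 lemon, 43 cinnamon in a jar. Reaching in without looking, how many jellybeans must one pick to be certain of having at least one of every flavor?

The hardest flavor to obtain is blueberry: we could draw every other jellybean first — 181 − 2 = 179 jellybeans — without a single blueberry one.
The next draw must be blueberry, so 179 + 1 = 180.

180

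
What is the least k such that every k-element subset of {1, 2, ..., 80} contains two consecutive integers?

Partition {1, …, 80} into 40 pairs: {1,2}, {3,4}, …, {79,80}.
Choosing 40 integers — say the 40 even numbers 2, 4, …, 80 — takes one from each pair and avoids the property.
Choosing 41 forces two into the same pair by pigeonhole, and those are consecutive. So 41.

41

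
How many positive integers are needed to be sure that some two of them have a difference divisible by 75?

Use the pigeonhole principle on residue classes: two integers differ by a multiple of 75 exactly when they share a remainder mod 75.
There are 75 residue classes mod 75, so 75 integers can all lie in distinct classes.
One more integer must repeat a residue, giving a difference divisible by 75. So n = 75 + 1 = 76.

76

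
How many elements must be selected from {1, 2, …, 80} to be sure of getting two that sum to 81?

Partition {1, …, 80} into 40 pairs: {1,80}, {2,79}, …, {40,41}.
Choosing 40 integers — say the integers 1 through 40 — takes one from each pair and avoids the property.
Choosing 41 forces two into the same pair by pigeonhole, and those sum to 81. So 41.

41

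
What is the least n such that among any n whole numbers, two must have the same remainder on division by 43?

Two integers differ by a multiple of 43 exactly when they share a remainder mod 43.
There are 43 residue classes mod 43, so 43 integers can all lie in distinct classes.
One more integer must repeat a residue, giving a difference divisible by 43. So n = 43 + 1 = 44.

44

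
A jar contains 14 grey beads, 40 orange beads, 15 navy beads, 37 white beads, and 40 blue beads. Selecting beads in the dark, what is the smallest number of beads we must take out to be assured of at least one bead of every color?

133

The hardest color to obtain is grey: we could draw every other bead first — 146 − 14 = 132 beads — without a single grey one.
The next draw must be grey, so 132 + 1 = 133.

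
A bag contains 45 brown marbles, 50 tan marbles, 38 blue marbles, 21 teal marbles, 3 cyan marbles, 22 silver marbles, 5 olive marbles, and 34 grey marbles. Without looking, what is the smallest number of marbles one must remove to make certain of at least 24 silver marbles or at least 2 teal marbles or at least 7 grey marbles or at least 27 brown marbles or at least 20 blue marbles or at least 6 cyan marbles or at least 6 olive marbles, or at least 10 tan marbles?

92

Each of the 8 colors has its own threshold; avoid all of them simultaneously.
The worst case stops just short of every target: 26 brown, 9 tan, 19 blue, 1 teal, all 3 cyan, all 22 silver, 5 olive, 6 grey — 26 + 9 + 19 + 1 + 3 + 22 + 5 + 6 = 91 marbles.
One more marble must push some color to its target, so 91 + 1 = 92.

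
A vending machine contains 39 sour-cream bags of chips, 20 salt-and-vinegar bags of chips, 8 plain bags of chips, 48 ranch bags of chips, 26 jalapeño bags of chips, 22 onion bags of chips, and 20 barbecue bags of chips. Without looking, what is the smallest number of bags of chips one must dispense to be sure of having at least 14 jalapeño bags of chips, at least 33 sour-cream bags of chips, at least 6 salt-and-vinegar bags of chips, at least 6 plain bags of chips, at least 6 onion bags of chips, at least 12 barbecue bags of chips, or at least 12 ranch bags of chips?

The worst case stops just short of every target: 32 sour-cream, 5 salt-and-vinegar, 5 plain, 11 ranch, 13 jalapeño, 5 onion, 11 barbecue — 32 + 5 + 5 + 11 + 13 + 5 + 11 = 82 bags of chips.
One more bag of chips must push some flavor to its target, so 82 + 1 = 83.

83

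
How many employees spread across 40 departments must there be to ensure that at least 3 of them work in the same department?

81

There are 40 departments acting as pigeonholes.
With 40 × 2 = 80 employees we could place exactly 2 in each, with no class reaching 3.
One more forces some class to hold 3, so 80 + 1 = 81.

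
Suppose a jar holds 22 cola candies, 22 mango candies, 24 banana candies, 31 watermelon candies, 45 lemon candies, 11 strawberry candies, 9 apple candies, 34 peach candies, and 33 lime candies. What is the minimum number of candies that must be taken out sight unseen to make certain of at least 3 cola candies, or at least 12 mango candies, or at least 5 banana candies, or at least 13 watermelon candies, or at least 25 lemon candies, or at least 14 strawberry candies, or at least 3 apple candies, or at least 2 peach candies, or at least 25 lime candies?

92

Each of the 9 flavors has its own threshold; avoid all of them simultaneously.
The worst case stops just short of every target: 2 cola, 11 mango, 4 banana, 12 watermelon, 24 lemon, all 11 strawberry, 2 apple, 1 peach, 24 lime — 2 + 11 + 4 + 12 + 24 + 11 + 2 + 1 + 24 = 91 candies.
One more candy must push some flavor to its target, so 91 + 1 = 92.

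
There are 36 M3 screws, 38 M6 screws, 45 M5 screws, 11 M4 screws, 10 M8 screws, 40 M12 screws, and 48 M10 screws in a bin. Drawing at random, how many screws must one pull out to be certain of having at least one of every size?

219

The hardest size to obtain is M8: we could draw every other screw first — 228 − 10 = 218 screws — without a single M8 one.
The next draw must be M8, so 218 + 1 = 219.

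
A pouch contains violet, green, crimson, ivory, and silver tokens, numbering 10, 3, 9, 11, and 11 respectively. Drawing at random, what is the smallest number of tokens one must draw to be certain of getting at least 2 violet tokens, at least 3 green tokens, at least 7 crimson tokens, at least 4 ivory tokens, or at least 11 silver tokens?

Each of the 5 colors has its own threshold; avoid all of them simultaneously.
The worst case stops just short of every target: 1 violet, 2 green, 6 crimson, 3 ivory, 10 silver — 1 + 2 + 6 + 3 + 10 = 22 tokens.
One more token must push some color to its target, so 22 + 1 = 23.

23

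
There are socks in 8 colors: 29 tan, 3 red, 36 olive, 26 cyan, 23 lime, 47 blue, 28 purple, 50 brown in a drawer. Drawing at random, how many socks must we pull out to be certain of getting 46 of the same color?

236

Treat the 8 colors as pigeonholes.
In the worst case we take at most 45 of each color, but all 29 tan, all 3 red, all 36 olive, all 26 cyan, all 23 lime, and all 28 purple (fewer than 45), giving 29 + 3 + 36 + 26 + 23 + 45 + 28 + 45 = 235.
One more sock then forces some color to 46, so 235 + 1 = 236.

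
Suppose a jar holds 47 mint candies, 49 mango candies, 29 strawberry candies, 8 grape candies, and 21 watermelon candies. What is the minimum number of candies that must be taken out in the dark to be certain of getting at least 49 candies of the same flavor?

In the worst case we take at most 48 of each flavor, but all 47 mint, all 29 strawberry, all 8 grape, and all 21 watermelon (fewer than 48), giving 47 + 48 + 29 + 8 + 21 = 153.
One more candy then forces some flavor to 49, so 153 + 1 = 154.

154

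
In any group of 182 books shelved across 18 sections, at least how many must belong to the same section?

If each of the 18 sections held at most 10, the total would be at most 18 × 10 = 180 < 182, a contradiction.
So at least one holds ⌈182/18⌉ = 11.

11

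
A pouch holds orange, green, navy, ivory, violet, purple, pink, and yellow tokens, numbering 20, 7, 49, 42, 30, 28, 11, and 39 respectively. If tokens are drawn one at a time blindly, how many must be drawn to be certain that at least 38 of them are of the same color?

In the worst case we take at most 37 of each color, but all 20 orange, all 7 green, all 30 violet, all 28 purple, and all 11 pink (fewer than 37), giving 20 + 7 + 37 + 37 + 30 + 28 + 11 + 37 = 207.
One more token then forces some color to 38, so 207 + 1 = 208.

208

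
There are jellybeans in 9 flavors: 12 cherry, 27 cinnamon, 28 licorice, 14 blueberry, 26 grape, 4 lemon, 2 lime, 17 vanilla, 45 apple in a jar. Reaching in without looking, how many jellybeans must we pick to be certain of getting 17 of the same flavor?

113

Treat the 9 flavors as pigeonholes.
In the worst case we take at most 16 of each flavor, but all 12 cherry, all 14 blueberry, all 4 lemon, and all 2 lime (fewer than 16), giving 12 + 16 + 16 + 14 + 16 + 4 + 2 + 16 + 16 = 112.
One more jellybean then forces some flavor to 17, so 112 + 1 = 113.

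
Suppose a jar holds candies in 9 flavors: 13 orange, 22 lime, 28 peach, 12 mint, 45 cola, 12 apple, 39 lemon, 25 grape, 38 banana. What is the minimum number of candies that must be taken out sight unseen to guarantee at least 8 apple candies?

The worst case draws every non-apple candy first: 13 + 22 + 28 + 12 + 45 + 39 + 25 + 38 = 222.
The next 8 draws are then forced to be apple, giving 222 + 8 = 230.

230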